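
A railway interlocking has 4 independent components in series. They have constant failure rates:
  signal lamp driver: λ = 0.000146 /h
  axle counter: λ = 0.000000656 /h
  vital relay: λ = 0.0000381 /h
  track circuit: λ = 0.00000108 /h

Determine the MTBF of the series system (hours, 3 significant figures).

Series of exponential components: λ_sys = Σ λ_i
λ_sys = 0.000146 + 0.000000656 + 0.0000381 + 0.00000108 = 1.8584e-04 /h
MTBF = 1 / λ_sys = 5380 h

5380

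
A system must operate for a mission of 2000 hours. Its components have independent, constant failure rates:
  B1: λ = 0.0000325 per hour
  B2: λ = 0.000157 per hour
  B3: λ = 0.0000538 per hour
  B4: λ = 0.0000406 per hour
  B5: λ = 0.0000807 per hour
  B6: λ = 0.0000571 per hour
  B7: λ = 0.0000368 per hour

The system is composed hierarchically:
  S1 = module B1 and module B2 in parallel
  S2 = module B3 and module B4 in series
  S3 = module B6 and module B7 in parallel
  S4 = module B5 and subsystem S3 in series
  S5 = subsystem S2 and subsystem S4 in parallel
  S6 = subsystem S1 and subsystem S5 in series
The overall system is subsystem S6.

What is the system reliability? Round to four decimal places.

0.9567

R(B1) = exp(−0.0000325 × 2000) = 0.937067
R(B2) = exp(−0.000157 × 2000) = 0.730519
R(B3) = exp(−0.0000538 × 2000) = 0.897987
R(B4) = exp(−0.0000406 × 2000) = 0.922009
R(B5) = exp(−0.0000807 × 2000) = 0.850952
R(B6) = exp(−0.0000571 × 2000) = 0.892080
R(B7) = exp(−0.0000368 × 2000) = 0.929043
Parallel (B1 and B2): 1 − (1 − 0.937067)(1 − 0.730519) = 0.983041
Series (B3 and B4): 0.897987 × 0.922009 = 0.827952
Parallel (B6 and B7): 1 − (1 − 0.892080)(1 − 0.929043) = 0.992342
Series (B5 and [0.992342]): 0.850952 × 0.992342 = 0.844435
Parallel ([0.827952] and [0.844435]): 1 − (1 − 0.827952)(1 − 0.844435) = 0.973235
Series ([0.983041] and [0.973235]): 0.983041 × 0.973235 = 0.9567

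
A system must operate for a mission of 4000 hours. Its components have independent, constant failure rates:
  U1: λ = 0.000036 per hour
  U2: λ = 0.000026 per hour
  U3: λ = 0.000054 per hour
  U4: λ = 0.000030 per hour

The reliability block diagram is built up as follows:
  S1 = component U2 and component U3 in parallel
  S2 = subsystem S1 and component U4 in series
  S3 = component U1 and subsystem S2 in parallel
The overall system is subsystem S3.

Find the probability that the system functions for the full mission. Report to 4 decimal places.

0.9826

R(U1) = exp(−0.000036 × 4000) = 0.865888
R(U2) = exp(−0.000026 × 4000) = 0.901225
R(U3) = exp(−0.000054 × 4000) = 0.805735
R(U4) = exp(−0.000030 × 4000) = 0.886920
Parallel (U2 and U3): 1 − (1 − 0.901225)(1 − 0.805735) = 0.980811
Series ([0.980811] and U4): 0.980811 × 0.886920 = 0.869901
Parallel (U1 and [0.869901]): 1 − (1 − 0.865888)(1 − 0.869901) = 0.9826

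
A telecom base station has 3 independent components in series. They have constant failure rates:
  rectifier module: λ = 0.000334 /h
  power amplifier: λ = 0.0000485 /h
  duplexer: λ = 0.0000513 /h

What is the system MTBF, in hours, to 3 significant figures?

2310

Series of exponential components: λ_sys = Σ λ_i
λ_sys = 0.000334 + 0.0000485 + 0.0000513 = 4.3380e-04 /h
MTBF = 1 / λ_sys = 2310 h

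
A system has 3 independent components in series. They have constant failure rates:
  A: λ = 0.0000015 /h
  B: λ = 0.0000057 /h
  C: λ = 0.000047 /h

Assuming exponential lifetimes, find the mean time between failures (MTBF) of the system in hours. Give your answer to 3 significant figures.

18500

Series of exponential components: λ_sys = Σ λ_i
λ_sys = 0.0000015 + 0.0000057 + 0.000047 = 5.4200e-05 /h
MTBF = 1 / λ_sys = 18500 h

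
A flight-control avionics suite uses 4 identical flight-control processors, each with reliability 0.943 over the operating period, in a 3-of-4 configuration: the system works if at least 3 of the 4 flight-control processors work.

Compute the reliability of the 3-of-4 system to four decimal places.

0.9820

R = Σ_{i=3}^{4} C(4,i) p^i (1−p)^{4−i} with p = 0.943
C(4,3)·0.943^3·0.057^1 = 0.191192
C(4,4)·0.943^4·0.057^0 = 0.790764
Sum = 0.9820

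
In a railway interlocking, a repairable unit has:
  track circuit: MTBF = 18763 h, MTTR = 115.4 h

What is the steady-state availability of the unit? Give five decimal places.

0.99389

A(track circuit) = MTBF/(MTBF+MTTR) = 18763/(18763+115.4) = 0.99389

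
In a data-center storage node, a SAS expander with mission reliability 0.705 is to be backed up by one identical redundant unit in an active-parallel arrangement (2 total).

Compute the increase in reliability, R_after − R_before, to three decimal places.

0.208

R_before = 0.705
R_after = 1 − (1 − 0.705)^2 = 0.913
ΔR = 0.913 − 0.705 = 0.208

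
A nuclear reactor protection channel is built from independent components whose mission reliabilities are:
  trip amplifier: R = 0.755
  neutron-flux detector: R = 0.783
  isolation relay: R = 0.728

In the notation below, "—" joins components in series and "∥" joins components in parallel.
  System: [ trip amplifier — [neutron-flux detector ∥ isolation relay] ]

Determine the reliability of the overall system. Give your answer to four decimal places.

Parallel (neutron-flux detector and isolation relay): 1 − (1 − 0.783000)(1 − 0.728000) = 0.940976
Series (trip amplifier and [0.940976]): 0.755000 × 0.940976 = 0.7104

0.7104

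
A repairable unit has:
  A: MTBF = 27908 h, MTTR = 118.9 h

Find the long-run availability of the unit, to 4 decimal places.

0.9958

A(A) = MTBF/(MTBF+MTTR) = 27908/(27908+118.9) = 0.9958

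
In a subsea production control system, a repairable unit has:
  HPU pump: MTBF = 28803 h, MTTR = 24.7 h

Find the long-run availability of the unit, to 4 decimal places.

A(HPU pump) = MTBF/(MTBF+MTTR) = 28803/(28803+24.7) = 0.9991

0.9991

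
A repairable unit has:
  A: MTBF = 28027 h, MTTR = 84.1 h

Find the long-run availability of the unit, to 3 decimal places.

0.997

A(A) = MTBF/(MTBF+MTTR) = 28027/(28027+84.1) = 0.997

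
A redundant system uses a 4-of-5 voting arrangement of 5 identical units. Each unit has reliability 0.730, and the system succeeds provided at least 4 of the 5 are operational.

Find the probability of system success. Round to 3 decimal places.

R = Σ_{i=4}^{5} C(5,i) p^i (1−p)^{5−i} with p = 0.730
C(5,4)·0.730^4·0.270^1 = 0.38338
C(5,5)·0.730^5·0.270^0 = 0.20731
Sum = 0.591

0.591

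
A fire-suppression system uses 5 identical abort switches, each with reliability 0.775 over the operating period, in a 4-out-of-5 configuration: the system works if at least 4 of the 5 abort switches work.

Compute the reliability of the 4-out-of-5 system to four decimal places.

R = Σ_{i=4}^{5} C(5,i) p^i (1−p)^{5−i} with p = 0.775
C(5,4)·0.775^4·0.225^1 = 0.405844
C(5,5)·0.775^5·0.225^0 = 0.279582
Sum = 0.6854

0.6854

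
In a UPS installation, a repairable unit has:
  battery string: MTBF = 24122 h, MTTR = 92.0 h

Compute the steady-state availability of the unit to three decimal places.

A(battery string) = MTBF/(MTBF+MTTR) = 24122/(24122+92.0) = 0.996

0.996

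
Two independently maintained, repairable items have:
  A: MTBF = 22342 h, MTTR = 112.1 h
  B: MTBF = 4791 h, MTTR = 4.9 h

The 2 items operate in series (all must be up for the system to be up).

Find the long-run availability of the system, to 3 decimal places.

A(A) = MTBF/(MTBF+MTTR) = 22342/(22342+112.1) = 0.995008
A(B) = MTBF/(MTBF+MTTR) = 4791/(4791+4.9) = 0.998978
Series availability: 0.995008 × 0.998978 = 0.994

0.994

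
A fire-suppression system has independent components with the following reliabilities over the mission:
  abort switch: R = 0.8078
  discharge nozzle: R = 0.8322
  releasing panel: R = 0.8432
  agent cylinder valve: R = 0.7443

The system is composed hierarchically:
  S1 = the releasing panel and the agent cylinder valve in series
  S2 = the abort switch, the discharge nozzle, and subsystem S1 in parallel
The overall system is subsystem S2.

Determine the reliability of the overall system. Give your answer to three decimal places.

0.988

Series (releasing panel and agent cylinder valve): 0.84320 × 0.74430 = 0.62759
Parallel (abort switch, discharge nozzle, and [0.62759]): 1 − (1 − 0.80780)(1 − 0.83220)(1 − 0.62759) = 0.988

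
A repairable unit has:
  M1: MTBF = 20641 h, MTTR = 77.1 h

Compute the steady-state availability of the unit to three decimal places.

A(M1) = MTBF/(MTBF+MTTR) = 20641/(20641+77.1) = 0.996

0.996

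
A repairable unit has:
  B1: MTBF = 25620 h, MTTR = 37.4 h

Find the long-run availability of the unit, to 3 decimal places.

0.999

A(B1) = MTBF/(MTBF+MTTR) = 25620/(25620+37.4) = 0.999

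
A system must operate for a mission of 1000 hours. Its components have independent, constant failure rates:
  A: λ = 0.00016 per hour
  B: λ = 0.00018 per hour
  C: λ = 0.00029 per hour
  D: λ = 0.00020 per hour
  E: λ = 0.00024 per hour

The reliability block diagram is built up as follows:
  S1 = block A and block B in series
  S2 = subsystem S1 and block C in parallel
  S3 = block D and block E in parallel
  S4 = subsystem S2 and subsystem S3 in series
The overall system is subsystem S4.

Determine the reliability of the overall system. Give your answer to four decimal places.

R(A) = exp(−0.00016 × 1000) = 0.852144
R(B) = exp(−0.00018 × 1000) = 0.835270
R(C) = exp(−0.00029 × 1000) = 0.748264
R(D) = exp(−0.00020 × 1000) = 0.818731
R(E) = exp(−0.00024 × 1000) = 0.786628
Series (A and B): 0.852144 × 0.835270 = 0.711770
Parallel ([0.711770] and C): 1 − (1 − 0.711770)(1 − 0.748264) = 0.927442
Parallel (D and E): 1 − (1 − 0.818731)(1 − 0.786628) = 0.961322
Series ([0.927442] and [0.961322]): 0.927442 × 0.961322 = 0.8916

0.8916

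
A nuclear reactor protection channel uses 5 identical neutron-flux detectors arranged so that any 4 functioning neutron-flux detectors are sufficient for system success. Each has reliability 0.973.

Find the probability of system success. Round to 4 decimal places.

R = Σ_{i=4}^{5} C(5,i) p^i (1−p)^{5−i} with p = 0.973
C(5,4)·0.973^4·0.027^1 = 0.121000
C(5,5)·0.973^5·0.027^0 = 0.872096
Sum = 0.9931

0.9931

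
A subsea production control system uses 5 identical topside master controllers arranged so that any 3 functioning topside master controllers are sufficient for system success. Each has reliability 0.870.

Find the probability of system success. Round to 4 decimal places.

0.9821

R = Σ_{i=3}^{5} C(5,i) p^i (1−p)^{5−i} with p = 0.870
C(5,3)·0.870^3·0.130^2 = 0.111287
C(5,4)·0.870^4·0.130^1 = 0.372383
C(5,5)·0.870^5·0.130^0 = 0.498421
Sum = 0.9821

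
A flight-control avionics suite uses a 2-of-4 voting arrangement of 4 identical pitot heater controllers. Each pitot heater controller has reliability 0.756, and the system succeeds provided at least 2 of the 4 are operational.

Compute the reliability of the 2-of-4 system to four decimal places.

0.9525

R = Σ_{i=2}^{4} C(4,i) p^i (1−p)^{4−i} with p = 0.756
C(4,2)·0.756^2·0.244^2 = 0.204162
C(4,3)·0.756^3·0.244^1 = 0.421711
C(4,4)·0.756^4·0.244^0 = 0.326653
Sum = 0.9525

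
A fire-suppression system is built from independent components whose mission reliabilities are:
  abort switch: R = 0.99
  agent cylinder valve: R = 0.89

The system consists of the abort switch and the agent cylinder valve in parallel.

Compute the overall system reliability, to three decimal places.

0.999

Parallel (abort switch and agent cylinder valve): 1 − (1 − 0.99000)(1 − 0.89000) = 0.999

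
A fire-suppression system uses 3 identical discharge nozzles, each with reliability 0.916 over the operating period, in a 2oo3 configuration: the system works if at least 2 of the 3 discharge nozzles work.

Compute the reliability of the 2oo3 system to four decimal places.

R = Σ_{i=2}^{3} C(3,i) p^i (1−p)^{3−i} with p = 0.916
C(3,2)·0.916^2·0.084^1 = 0.211442
C(3,3)·0.916^3·0.084^0 = 0.768575
Sum = 0.9800

0.9800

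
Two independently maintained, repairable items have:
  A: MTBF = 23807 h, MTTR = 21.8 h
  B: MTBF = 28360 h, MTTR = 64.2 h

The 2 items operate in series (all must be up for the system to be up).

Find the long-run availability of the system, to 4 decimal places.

A(A) = MTBF/(MTBF+MTTR) = 23807/(23807+21.8) = 0.999085
A(B) = MTBF/(MTBF+MTTR) = 28360/(28360+64.2) = 0.997741
Series availability: 0.999085 × 0.997741 = 0.9968

0.9968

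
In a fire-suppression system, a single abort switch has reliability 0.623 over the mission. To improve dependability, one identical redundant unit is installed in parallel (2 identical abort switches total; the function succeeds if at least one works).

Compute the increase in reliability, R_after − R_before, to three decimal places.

0.235

R_before = 0.623
R_after = 1 − (1 − 0.623)^2 = 0.858
ΔR = 0.858 − 0.623 = 0.235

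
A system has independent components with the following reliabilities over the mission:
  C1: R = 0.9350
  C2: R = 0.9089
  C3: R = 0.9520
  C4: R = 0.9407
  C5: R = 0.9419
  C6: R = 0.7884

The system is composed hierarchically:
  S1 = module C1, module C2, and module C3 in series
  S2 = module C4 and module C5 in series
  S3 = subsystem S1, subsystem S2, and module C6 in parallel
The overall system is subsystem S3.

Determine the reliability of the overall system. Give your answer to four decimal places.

0.9954

Series (C1, C2, and C3): 0.935000 × 0.908900 × 0.952000 = 0.809030
Series (C4 and C5): 0.940700 × 0.941900 = 0.886045
Parallel ([0.809030], [0.886045], and C6): 1 − (1 − 0.809030)(1 − 0.886045)(1 − 0.788400) = 0.9954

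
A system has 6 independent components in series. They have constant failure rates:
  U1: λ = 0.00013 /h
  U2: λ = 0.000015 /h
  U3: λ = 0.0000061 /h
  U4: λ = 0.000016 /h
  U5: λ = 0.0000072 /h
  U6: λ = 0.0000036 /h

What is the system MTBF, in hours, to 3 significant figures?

Series of exponential components: λ_sys = Σ λ_i
λ_sys = 0.00013 + 0.000015 + 0.0000061 + 0.000016 + 0.0000072 + 0.0000036 = 1.7790e-04 /h
MTBF = 1 / λ_sys = 5620 h

5620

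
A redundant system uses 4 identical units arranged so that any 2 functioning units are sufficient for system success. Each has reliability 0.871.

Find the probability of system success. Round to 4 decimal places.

R = Σ_{i=2}^{4} C(4,i) p^i (1−p)^{4−i} with p = 0.871
C(4,2)·0.871^2·0.129^2 = 0.075747
C(4,3)·0.871^3·0.129^1 = 0.340961
C(4,4)·0.871^4·0.129^0 = 0.575536
Sum = 0.9922

0.9922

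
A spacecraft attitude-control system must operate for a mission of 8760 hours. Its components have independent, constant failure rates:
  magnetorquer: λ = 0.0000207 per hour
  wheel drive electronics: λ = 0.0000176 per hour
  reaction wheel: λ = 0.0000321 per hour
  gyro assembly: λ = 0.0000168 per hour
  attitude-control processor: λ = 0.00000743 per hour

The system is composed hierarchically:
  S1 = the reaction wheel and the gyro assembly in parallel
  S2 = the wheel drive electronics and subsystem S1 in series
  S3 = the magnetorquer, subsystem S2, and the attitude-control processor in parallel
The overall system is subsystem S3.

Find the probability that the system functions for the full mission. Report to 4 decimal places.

R(magnetorquer) = exp(−0.0000207 × 8760) = 0.834158
R(wheel drive electronics) = exp(−0.0000176 × 8760) = 0.857121
R(reaction wheel) = exp(−0.0000321 × 8760) = 0.754880
R(gyro assembly) = exp(−0.0000168 × 8760) = 0.863149
R(attitude-control processor) = exp(−0.00000743 × 8760) = 0.936986
Parallel (reaction wheel and gyro assembly): 1 − (1 − 0.754880)(1 − 0.863149) = 0.966455
Series (wheel drive electronics and [0.966455]): 0.857121 × 0.966455 = 0.828369
Parallel (magnetorquer, [0.828369], and attitude-control processor): 1 − (1 − 0.834158)(1 − 0.828369)(1 − 0.936986) = 0.9982

0.9982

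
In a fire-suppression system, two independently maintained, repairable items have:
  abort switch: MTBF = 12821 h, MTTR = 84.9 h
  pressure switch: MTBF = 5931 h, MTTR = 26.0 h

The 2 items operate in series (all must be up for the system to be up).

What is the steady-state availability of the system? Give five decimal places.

0.98909

A(abort switch) = MTBF/(MTBF+MTTR) = 12821/(12821+84.9) = 0.993422
A(pressure switch) = MTBF/(MTBF+MTTR) = 5931/(5931+26.0) = 0.995635
Series availability: 0.993422 × 0.995635 = 0.98909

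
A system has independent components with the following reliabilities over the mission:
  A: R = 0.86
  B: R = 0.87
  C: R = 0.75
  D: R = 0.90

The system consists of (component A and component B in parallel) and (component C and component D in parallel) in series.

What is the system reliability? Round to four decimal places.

0.9573

Parallel (A and B): 1 − (1 − 0.860000)(1 − 0.870000) = 0.981800
Parallel (C and D): 1 − (1 − 0.750000)(1 − 0.900000) = 0.975000
Series ([0.981800] and [0.975000]): 0.981800 × 0.975000 = 0.9573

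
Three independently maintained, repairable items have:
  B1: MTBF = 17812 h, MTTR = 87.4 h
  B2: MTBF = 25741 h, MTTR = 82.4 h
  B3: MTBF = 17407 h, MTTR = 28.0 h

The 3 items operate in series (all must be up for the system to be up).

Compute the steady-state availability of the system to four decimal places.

0.9903

A(B1) = MTBF/(MTBF+MTTR) = 17812/(17812+87.4) = 0.995117
A(B2) = MTBF/(MTBF+MTTR) = 25741/(25741+82.4) = 0.996809
A(B3) = MTBF/(MTBF+MTTR) = 17407/(17407+28.0) = 0.998394
Series availability: 0.995117 × 0.996809 × 0.998394 = 0.9903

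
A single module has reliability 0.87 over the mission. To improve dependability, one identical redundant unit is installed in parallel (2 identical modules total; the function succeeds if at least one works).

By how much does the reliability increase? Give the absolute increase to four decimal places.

0.1131

R_before = 0.87
R_after = 1 − (1 − 0.87)^2 = 0.9831
ΔR = 0.9831 − 0.87 = 0.1131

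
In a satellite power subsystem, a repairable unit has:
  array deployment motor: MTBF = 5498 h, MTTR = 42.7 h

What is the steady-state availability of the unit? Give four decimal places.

A(array deployment motor) = MTBF/(MTBF+MTTR) = 5498/(5498+42.7) = 0.9923

0.9923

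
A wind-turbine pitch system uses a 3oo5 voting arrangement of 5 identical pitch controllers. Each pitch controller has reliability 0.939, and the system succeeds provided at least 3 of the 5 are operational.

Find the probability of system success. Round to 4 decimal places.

R = Σ_{i=3}^{5} C(5,i) p^i (1−p)^{5−i} with p = 0.939
C(5,3)·0.939^3·0.061^2 = 0.030807
C(5,4)·0.939^4·0.061^1 = 0.237117
C(5,5)·0.939^5·0.061^0 = 0.730009
Sum = 0.9979

0.9979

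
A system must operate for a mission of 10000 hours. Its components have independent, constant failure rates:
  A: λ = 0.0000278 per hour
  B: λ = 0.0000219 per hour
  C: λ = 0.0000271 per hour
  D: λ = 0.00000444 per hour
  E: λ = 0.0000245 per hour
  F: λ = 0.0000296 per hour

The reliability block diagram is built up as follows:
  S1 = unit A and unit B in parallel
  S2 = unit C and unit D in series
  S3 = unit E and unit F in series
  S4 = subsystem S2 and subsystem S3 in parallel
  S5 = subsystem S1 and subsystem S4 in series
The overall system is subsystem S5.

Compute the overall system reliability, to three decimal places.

0.845

R(A) = exp(−0.0000278 × 10000) = 0.75730
R(B) = exp(−0.0000219 × 10000) = 0.80332
R(C) = exp(−0.0000271 × 10000) = 0.76262
R(D) = exp(−0.00000444 × 10000) = 0.95657
R(E) = exp(−0.0000245 × 10000) = 0.78270
R(F) = exp(−0.0000296 × 10000) = 0.74379
Parallel (A and B): 1 − (1 − 0.75730)(1 − 0.80332) = 0.95227
Series (C and D): 0.76262 × 0.95657 = 0.72950
Series (E and F): 0.78270 × 0.74379 = 0.58216
Parallel ([0.72950] and [0.58216]): 1 − (1 − 0.72950)(1 − 0.58216) = 0.88697
Series ([0.95227] and [0.88697]): 0.95227 × 0.88697 = 0.845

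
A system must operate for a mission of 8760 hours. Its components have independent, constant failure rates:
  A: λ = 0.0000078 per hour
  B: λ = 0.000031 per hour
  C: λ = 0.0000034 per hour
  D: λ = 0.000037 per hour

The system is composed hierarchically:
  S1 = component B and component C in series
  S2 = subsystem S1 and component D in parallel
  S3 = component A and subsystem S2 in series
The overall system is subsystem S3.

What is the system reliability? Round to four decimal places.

R(A) = exp(−0.0000078 × 8760) = 0.933954
R(B) = exp(−0.000031 × 8760) = 0.762190
R(C) = exp(−0.0000034 × 8760) = 0.970655
R(D) = exp(−0.000037 × 8760) = 0.723163
Series (B and C): 0.762190 × 0.970655 = 0.739824
Parallel ([0.739824] and D): 1 − (1 − 0.739824)(1 − 0.723163) = 0.927974
Series (A and [0.927974]): 0.933954 × 0.927974 = 0.8667

0.8667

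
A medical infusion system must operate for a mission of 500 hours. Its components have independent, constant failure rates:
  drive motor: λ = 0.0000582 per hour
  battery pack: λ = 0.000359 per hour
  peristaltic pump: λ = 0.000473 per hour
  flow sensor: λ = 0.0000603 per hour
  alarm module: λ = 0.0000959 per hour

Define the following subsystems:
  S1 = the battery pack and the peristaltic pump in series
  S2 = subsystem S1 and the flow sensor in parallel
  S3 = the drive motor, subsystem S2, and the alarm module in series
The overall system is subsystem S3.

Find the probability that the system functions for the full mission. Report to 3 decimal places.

0.916

R(drive motor) = exp(−0.0000582 × 500) = 0.97132
R(battery pack) = exp(−0.000359 × 500) = 0.83569
R(peristaltic pump) = exp(−0.000473 × 500) = 0.78939
R(flow sensor) = exp(−0.0000603 × 500) = 0.97030
R(alarm module) = exp(−0.0000959 × 500) = 0.95318
Series (battery pack and peristaltic pump): 0.83569 × 0.78939 = 0.65969
Parallel ([0.65969] and flow sensor): 1 − (1 − 0.65969)(1 − 0.97030) = 0.98989
Series (drive motor, [0.98989], and alarm module): 0.97132 × 0.98989 × 0.95318 = 0.916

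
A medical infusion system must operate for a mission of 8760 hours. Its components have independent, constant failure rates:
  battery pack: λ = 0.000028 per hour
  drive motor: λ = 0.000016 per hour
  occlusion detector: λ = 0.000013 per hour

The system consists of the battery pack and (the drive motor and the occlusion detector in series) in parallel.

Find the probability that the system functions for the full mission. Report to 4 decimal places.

0.9512

R(battery pack) = exp(−0.000028 × 8760) = 0.782485
R(drive motor) = exp(−0.000016 × 8760) = 0.869219
R(occlusion detector) = exp(−0.000013 × 8760) = 0.892365
Series (drive motor and occlusion detector): 0.869219 × 0.892365 = 0.775661
Parallel (battery pack and [0.775661]): 1 − (1 − 0.782485)(1 − 0.775661) = 0.9512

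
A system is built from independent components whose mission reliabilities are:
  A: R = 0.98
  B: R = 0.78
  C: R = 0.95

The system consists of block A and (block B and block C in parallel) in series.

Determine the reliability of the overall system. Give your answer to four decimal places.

Parallel (B and C): 1 − (1 − 0.780000)(1 − 0.950000) = 0.989000
Series (A and [0.989000]): 0.980000 × 0.989000 = 0.9692

0.9692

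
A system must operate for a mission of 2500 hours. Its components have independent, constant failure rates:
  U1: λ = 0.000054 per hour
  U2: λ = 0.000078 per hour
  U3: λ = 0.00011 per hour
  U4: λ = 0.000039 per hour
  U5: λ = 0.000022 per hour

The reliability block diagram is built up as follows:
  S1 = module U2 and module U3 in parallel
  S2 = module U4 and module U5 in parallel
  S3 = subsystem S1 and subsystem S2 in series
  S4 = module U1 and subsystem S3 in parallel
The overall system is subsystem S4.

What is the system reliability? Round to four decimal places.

0.9940

R(U1) = exp(−0.000054 × 2500) = 0.873716
R(U2) = exp(−0.000078 × 2500) = 0.822835
R(U3) = exp(−0.00011 × 2500) = 0.759572
R(U4) = exp(−0.000039 × 2500) = 0.907102
R(U5) = exp(−0.000022 × 2500) = 0.946485
Parallel (U2 and U3): 1 − (1 − 0.822835)(1 − 0.759572) = 0.957405
Parallel (U4 and U5): 1 − (1 − 0.907102)(1 − 0.946485) = 0.995029
Series ([0.957405] and [0.995029]): 0.957405 × 0.995029 = 0.952646
Parallel (U1 and [0.952646]): 1 − (1 − 0.873716)(1 − 0.952646) = 0.9940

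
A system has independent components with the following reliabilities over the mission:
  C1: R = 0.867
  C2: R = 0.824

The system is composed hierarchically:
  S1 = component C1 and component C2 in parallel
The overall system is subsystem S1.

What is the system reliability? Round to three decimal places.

Parallel (C1 and C2): 1 − (1 − 0.86700)(1 − 0.82400) = 0.977

0.977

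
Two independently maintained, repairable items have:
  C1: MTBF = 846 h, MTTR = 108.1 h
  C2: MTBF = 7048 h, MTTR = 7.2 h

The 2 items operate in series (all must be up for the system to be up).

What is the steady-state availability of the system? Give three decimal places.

0.886

A(C1) = MTBF/(MTBF+MTTR) = 846/(846+108.1) = 0.886700
A(C2) = MTBF/(MTBF+MTTR) = 7048/(7048+7.2) = 0.998979
Series availability: 0.886700 × 0.998979 = 0.886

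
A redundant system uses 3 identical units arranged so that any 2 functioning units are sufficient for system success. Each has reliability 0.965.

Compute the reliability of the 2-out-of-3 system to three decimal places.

0.996

R = Σ_{i=2}^{3} C(3,i) p^i (1−p)^{3−i} with p = 0.965
C(3,2)·0.965^2·0.035^1 = 0.09778
C(3,3)·0.965^3·0.035^0 = 0.89863
Sum = 0.996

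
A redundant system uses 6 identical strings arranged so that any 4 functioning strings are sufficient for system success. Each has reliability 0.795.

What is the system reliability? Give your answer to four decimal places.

0.8949

R = Σ_{i=4}^{6} C(6,i) p^i (1−p)^{6−i} with p = 0.795
C(6,4)·0.795^4·0.205^2 = 0.251807
C(6,5)·0.795^5·0.205^1 = 0.390608
C(6,6)·0.795^6·0.205^0 = 0.252466
Sum = 0.8949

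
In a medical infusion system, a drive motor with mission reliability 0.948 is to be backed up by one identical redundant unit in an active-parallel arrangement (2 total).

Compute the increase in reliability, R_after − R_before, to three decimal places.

R_before = 0.948
R_after = 1 − (1 − 0.948)^2 = 0.997
ΔR = 0.997 − 0.948 = 0.049

0.049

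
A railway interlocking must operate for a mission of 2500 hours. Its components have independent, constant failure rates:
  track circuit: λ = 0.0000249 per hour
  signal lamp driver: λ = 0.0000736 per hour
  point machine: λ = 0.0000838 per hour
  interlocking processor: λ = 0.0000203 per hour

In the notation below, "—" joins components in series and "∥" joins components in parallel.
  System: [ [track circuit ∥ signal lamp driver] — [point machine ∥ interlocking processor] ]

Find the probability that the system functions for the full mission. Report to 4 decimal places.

R(track circuit) = exp(−0.0000249 × 2500) = 0.939648
R(signal lamp driver) = exp(−0.0000736 × 2500) = 0.831936
R(point machine) = exp(−0.0000838 × 2500) = 0.810990
R(interlocking processor) = exp(−0.0000203 × 2500) = 0.950516
Parallel (track circuit and signal lamp driver): 1 − (1 − 0.939648)(1 − 0.831936) = 0.989857
Parallel (point machine and interlocking processor): 1 − (1 − 0.810990)(1 − 0.950516) = 0.990647
Series ([0.989857] and [0.990647]): 0.989857 × 0.990647 = 0.9806

0.9806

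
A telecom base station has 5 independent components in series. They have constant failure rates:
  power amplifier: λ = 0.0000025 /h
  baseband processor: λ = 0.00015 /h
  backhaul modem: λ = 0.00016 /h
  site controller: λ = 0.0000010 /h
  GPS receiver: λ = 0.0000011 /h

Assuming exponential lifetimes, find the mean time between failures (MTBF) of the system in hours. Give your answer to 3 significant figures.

3180

Series of exponential components: λ_sys = Σ λ_i
λ_sys = 0.0000025 + 0.00015 + 0.00016 + 0.0000010 + 0.0000011 = 3.1460e-04 /h
MTBF = 1 / λ_sys = 3180 h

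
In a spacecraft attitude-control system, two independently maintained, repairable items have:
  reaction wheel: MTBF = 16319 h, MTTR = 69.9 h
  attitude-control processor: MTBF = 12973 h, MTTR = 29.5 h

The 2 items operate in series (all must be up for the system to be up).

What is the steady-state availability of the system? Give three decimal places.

A(reaction wheel) = MTBF/(MTBF+MTTR) = 16319/(16319+69.9) = 0.995735
A(attitude-control processor) = MTBF/(MTBF+MTTR) = 12973/(12973+29.5) = 0.997731
Series availability: 0.995735 × 0.997731 = 0.993

0.993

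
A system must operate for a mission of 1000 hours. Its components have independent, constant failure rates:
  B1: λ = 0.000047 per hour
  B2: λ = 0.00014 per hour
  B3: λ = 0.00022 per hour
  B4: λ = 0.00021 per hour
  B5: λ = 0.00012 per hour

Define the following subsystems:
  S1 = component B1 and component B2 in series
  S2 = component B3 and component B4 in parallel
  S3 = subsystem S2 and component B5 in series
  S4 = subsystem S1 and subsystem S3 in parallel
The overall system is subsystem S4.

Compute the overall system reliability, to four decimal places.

R(B1) = exp(−0.000047 × 1000) = 0.954087
R(B2) = exp(−0.00014 × 1000) = 0.869358
R(B3) = exp(−0.00022 × 1000) = 0.802519
R(B4) = exp(−0.00021 × 1000) = 0.810584
R(B5) = exp(−0.00012 × 1000) = 0.886920
Series (B1 and B2): 0.954087 × 0.869358 = 0.829443
Parallel (B3 and B4): 1 − (1 − 0.802519)(1 − 0.810584) = 0.962594
Series ([0.962594] and B5): 0.962594 × 0.886920 = 0.853744
Parallel ([0.829443] and [0.853744]): 1 − (1 − 0.829443)(1 − 0.853744) = 0.9751

0.9751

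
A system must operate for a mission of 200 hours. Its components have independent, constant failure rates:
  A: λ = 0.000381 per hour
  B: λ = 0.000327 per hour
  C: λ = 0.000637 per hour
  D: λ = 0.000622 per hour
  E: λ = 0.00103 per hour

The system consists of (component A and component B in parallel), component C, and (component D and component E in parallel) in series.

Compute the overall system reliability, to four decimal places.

R(A) = exp(−0.000381 × 200) = 0.926631
R(B) = exp(−0.000327 × 200) = 0.936693
R(C) = exp(−0.000637 × 200) = 0.880381
R(D) = exp(−0.000622 × 200) = 0.883027
R(E) = exp(−0.00103 × 200) = 0.813833
Parallel (A and B): 1 − (1 − 0.926631)(1 − 0.936693) = 0.995355
Parallel (D and E): 1 − (1 − 0.883027)(1 − 0.813833) = 0.978223
Series ([0.995355], C, and [0.978223]): 0.995355 × 0.880381 × 0.978223 = 0.8572

0.8572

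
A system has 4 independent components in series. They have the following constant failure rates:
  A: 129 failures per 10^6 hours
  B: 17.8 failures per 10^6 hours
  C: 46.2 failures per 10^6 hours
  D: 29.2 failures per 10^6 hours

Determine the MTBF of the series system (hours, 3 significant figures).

4500

Series of exponential components: λ_sys = Σ λ_i
λ_sys = 0.000129 + 0.0000178 + 0.0000462 + 0.0000292 = 2.2220e-04 /h
MTBF = 1 / λ_sys = 4500 h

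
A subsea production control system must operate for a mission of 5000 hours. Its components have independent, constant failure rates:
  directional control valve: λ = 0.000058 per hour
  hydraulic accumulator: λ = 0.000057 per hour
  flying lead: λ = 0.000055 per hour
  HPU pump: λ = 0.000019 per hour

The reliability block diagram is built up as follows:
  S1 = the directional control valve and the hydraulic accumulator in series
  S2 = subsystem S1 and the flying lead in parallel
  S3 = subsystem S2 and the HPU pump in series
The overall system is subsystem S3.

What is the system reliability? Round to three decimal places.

0.814

R(directional control valve) = exp(−0.000058 × 5000) = 0.74826
R(hydraulic accumulator) = exp(−0.000057 × 5000) = 0.75201
R(flying lead) = exp(−0.000055 × 5000) = 0.75957
R(HPU pump) = exp(−0.000019 × 5000) = 0.90937
Series (directional control valve and hydraulic accumulator): 0.74826 × 0.75201 = 0.56270
Parallel ([0.56270] and flying lead): 1 − (1 − 0.56270)(1 − 0.75957) = 0.89486
Series ([0.89486] and HPU pump): 0.89486 × 0.90937 = 0.814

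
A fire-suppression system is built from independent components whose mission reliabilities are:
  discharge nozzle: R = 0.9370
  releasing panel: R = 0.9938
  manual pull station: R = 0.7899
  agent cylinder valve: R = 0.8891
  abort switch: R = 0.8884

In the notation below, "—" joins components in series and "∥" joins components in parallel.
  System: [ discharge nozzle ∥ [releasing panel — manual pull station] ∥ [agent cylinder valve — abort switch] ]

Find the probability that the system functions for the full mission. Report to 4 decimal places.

Series (releasing panel and manual pull station): 0.993800 × 0.789900 = 0.785003
Series (agent cylinder valve and abort switch): 0.889100 × 0.888400 = 0.789876
Parallel (discharge nozzle, [0.785003], and [0.789876]): 1 − (1 − 0.937000)(1 − 0.785003)(1 − 0.789876) = 0.9972

0.9972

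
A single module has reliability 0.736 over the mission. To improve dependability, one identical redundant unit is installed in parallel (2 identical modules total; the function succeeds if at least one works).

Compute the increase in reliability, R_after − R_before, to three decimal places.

0.194

R_before = 0.736
R_after = 1 − (1 − 0.736)^2 = 0.930
ΔR = 0.930 − 0.736 = 0.194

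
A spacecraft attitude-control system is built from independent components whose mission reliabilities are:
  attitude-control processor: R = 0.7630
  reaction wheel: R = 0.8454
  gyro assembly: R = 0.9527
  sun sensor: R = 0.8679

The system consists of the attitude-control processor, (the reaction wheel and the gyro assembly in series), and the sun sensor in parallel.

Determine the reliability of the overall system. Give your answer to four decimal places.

Series (reaction wheel and gyro assembly): 0.845400 × 0.952700 = 0.805413
Parallel (attitude-control processor, [0.805413], and sun sensor): 1 − (1 − 0.763000)(1 − 0.805413)(1 − 0.867900) = 0.9939

0.9939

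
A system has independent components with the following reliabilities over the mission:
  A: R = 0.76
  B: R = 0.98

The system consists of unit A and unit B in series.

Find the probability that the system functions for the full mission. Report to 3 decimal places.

Series (A and B): 0.76000 × 0.98000 = 0.745

0.745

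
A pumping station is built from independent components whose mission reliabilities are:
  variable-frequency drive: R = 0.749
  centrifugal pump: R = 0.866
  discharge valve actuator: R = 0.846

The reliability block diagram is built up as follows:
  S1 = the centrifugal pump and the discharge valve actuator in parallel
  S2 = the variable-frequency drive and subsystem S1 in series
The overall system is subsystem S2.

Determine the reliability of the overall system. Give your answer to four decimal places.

0.7335

Parallel (centrifugal pump and discharge valve actuator): 1 − (1 − 0.866000)(1 − 0.846000) = 0.979364
Series (variable-frequency drive and [0.979364]): 0.749000 × 0.979364 = 0.7335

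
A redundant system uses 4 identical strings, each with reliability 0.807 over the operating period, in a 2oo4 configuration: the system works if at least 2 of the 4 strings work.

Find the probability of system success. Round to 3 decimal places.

0.975

R = Σ_{i=2}^{4} C(4,i) p^i (1−p)^{4−i} with p = 0.807
C(4,2)·0.807^2·0.193^2 = 0.14555
C(4,3)·0.807^3·0.193^1 = 0.40573
C(4,4)·0.807^4·0.193^0 = 0.42413
Sum = 0.975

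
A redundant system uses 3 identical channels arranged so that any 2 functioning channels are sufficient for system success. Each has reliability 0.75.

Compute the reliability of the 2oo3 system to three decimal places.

0.844

R = Σ_{i=2}^{3} C(3,i) p^i (1−p)^{3−i} with p = 0.75
C(3,2)·0.75^2·0.25^1 = 0.42188
C(3,3)·0.75^3·0.25^0 = 0.42188
Sum = 0.844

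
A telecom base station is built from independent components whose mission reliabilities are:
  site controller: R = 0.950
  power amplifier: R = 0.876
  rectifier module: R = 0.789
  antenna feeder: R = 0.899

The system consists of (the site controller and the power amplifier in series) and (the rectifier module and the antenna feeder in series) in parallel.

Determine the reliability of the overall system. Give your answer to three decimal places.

0.951

Series (site controller and power amplifier): 0.95000 × 0.87600 = 0.83220
Series (rectifier module and antenna feeder): 0.78900 × 0.89900 = 0.70931
Parallel ([0.83220] and [0.70931]): 1 − (1 − 0.83220)(1 − 0.70931) = 0.951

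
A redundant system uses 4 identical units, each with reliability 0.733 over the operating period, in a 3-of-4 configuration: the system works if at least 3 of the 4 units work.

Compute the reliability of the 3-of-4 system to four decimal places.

R = Σ_{i=3}^{4} C(4,i) p^i (1−p)^{4−i} with p = 0.733
C(4,3)·0.733^3·0.267^1 = 0.420613
C(4,4)·0.733^4·0.267^0 = 0.288679
Sum = 0.7093

0.7093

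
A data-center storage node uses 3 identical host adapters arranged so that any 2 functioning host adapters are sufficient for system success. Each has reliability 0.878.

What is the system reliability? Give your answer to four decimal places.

R = Σ_{i=2}^{3} C(3,i) p^i (1−p)^{3−i} with p = 0.878
C(3,2)·0.878^2·0.122^1 = 0.282144
C(3,3)·0.878^3·0.122^0 = 0.676836
Sum = 0.9590

0.9590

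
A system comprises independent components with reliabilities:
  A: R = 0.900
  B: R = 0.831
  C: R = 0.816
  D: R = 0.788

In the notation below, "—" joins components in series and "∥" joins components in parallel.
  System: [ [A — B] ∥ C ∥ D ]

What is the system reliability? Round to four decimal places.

Series (A and B): 0.900000 × 0.831000 = 0.747900
Parallel ([0.747900], C, and D): 1 − (1 − 0.747900)(1 − 0.816000)(1 − 0.788000) = 0.9902

0.9902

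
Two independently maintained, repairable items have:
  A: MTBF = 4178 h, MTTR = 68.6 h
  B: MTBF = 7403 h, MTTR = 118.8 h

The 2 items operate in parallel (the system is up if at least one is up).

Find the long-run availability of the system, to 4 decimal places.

0.9997

A(A) = MTBF/(MTBF+MTTR) = 4178/(4178+68.6) = 0.983846
A(B) = MTBF/(MTBF+MTTR) = 7403/(7403+118.8) = 0.984206
Parallel availability: 1 − (1 − 0.983846)(1 − 0.984206) = 0.9997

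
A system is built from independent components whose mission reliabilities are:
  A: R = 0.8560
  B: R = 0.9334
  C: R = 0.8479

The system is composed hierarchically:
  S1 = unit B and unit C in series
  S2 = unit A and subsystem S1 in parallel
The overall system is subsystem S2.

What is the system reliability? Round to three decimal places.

0.970

Series (B and C): 0.93340 × 0.84790 = 0.79143
Parallel (A and [0.79143]): 1 − (1 − 0.85600)(1 − 0.79143) = 0.970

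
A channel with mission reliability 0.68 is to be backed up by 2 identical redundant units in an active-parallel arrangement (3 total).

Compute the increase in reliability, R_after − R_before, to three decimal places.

R_before = 0.68
R_after = 1 − (1 − 0.68)^3 = 0.967
ΔR = 0.967 − 0.68 = 0.287

0.287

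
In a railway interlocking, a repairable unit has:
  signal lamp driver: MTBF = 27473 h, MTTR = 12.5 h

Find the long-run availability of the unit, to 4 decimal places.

A(signal lamp driver) = MTBF/(MTBF+MTTR) = 27473/(27473+12.5) = 0.9995

0.9995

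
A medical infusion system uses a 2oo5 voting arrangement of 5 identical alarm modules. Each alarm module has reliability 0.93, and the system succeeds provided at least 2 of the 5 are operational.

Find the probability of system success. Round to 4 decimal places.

0.9999

R = Σ_{i=2}^{5} C(5,i) p^i (1−p)^{5−i} with p = 0.93
C(5,2)·0.93^2·0.07^3 = 0.002967
C(5,3)·0.93^3·0.07^2 = 0.039413
C(5,4)·0.93^4·0.07^1 = 0.261818
C(5,5)·0.93^5·0.07^0 = 0.695688
Sum = 0.9999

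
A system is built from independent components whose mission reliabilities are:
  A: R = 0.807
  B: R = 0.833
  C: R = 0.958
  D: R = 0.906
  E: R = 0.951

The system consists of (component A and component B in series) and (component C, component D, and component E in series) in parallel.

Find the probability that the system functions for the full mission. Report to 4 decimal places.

Series (A and B): 0.807000 × 0.833000 = 0.672231
Series (C, D, and E): 0.958000 × 0.906000 × 0.951000 = 0.825419
Parallel ([0.672231] and [0.825419]): 1 − (1 − 0.672231)(1 − 0.825419) = 0.9428

0.9428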